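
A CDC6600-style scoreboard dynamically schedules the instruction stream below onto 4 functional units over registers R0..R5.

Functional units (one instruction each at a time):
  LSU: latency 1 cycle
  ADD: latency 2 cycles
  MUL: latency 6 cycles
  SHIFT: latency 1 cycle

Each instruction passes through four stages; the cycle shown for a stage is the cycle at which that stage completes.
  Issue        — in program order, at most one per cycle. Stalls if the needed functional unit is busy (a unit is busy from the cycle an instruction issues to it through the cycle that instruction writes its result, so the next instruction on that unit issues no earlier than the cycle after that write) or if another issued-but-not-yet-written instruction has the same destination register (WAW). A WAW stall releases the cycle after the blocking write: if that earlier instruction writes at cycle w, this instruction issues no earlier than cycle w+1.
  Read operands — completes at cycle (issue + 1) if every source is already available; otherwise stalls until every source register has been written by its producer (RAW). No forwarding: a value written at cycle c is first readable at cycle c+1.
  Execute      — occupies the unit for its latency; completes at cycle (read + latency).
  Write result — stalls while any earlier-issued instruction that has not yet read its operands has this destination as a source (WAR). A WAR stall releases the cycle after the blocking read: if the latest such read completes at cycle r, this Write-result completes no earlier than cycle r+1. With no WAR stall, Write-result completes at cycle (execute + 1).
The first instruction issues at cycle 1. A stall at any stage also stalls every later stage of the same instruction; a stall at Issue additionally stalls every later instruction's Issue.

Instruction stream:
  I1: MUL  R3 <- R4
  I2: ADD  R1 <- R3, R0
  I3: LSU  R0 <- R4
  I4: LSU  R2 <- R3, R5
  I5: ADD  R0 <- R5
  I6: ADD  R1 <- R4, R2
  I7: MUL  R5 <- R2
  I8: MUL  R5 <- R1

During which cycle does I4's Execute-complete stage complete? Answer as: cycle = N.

cycle = 14

  I1 | 1 | 2 | 8 | 9
  I2 | 2 | 10 | 12 | 13   RAW R3: wait I1 write@9
  I3 | 3 | 4 | 5 | 11   WAR R0: wait I2 read@10
  I4 | 12 | 13 | 14 | 15   struct: LSU busy until I3 writes@11
  I5 | 14 | 15 | 17 | 18   struct: ADD busy until I2 writes@13
  I6 | 19 | 20 | 22 | 23   struct: ADD busy until I5 writes@18
  I7 | 20 | 21 | 27 | 28
  I8 | 29 | 30 | 36 | 37   struct: MUL busy until I7 writes@28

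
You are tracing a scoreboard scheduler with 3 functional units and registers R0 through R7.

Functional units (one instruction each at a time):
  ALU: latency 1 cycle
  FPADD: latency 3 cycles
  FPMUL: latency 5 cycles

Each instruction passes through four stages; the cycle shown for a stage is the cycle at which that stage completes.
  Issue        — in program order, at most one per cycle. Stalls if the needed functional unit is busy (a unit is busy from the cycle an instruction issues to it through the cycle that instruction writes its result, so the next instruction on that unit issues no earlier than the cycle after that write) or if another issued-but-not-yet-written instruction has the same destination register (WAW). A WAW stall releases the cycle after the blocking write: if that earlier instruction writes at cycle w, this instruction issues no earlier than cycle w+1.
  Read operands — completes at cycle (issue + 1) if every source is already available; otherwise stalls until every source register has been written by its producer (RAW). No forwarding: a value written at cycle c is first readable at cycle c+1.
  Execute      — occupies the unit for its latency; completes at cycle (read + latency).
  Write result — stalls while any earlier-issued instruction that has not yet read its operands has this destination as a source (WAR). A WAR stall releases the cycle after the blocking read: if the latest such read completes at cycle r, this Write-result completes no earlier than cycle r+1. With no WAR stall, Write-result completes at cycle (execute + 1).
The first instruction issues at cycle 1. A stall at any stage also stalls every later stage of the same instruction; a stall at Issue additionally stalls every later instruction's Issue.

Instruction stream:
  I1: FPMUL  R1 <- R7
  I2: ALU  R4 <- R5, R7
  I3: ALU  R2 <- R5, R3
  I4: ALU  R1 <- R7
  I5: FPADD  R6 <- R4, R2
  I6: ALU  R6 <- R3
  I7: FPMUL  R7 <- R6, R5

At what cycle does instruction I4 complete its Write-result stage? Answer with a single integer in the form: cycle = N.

cycle = 13

I1: IS=1 RO=2 EX=7 WR=8
I2: IS=2 RO=3 EX=4 WR=5
I3: IS=6 RO=7 EX=8 WR=9  [struct: ALU busy until I2 writes@5]
I4: IS=10 RO=11 EX=12 WR=13  [struct: ALU busy until I3 writes@9]
I5: IS=11 RO=12 EX=15 WR=16
I6: IS=17 RO=18 EX=19 WR=20  [WAW R6: wait I5 write@16]
I7: IS=18 RO=21 EX=26 WR=27  [RAW R6: wait I6 write@20]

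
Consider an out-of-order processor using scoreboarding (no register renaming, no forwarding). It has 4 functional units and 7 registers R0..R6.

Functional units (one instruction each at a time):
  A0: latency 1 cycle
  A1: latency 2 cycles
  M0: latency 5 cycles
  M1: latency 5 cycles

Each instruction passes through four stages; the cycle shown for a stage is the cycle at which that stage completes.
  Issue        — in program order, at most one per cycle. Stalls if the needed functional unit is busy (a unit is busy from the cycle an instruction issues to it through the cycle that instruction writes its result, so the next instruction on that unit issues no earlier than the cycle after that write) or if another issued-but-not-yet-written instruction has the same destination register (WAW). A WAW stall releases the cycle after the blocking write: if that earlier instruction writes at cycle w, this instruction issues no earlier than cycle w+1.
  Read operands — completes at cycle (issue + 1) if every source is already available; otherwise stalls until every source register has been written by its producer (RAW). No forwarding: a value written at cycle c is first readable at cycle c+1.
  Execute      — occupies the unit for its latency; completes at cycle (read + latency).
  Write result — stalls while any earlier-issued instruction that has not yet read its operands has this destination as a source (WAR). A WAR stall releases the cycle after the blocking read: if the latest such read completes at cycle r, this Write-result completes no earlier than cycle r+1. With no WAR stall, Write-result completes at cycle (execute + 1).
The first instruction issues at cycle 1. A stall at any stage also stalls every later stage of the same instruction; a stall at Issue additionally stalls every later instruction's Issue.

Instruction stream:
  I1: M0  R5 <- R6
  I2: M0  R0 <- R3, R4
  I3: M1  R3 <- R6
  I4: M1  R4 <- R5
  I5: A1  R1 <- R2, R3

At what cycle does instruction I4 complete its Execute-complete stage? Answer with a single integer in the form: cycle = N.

cycle = 24

[I1] 1/2/7/8
[I2] 9/10/15/16  (struct: M0 busy until I1 writes@8)
[I3] 10/11/16/17
[I4] 18/19/24/25  (struct: M1 busy until I3 writes@17)
[I5] 19/20/22/23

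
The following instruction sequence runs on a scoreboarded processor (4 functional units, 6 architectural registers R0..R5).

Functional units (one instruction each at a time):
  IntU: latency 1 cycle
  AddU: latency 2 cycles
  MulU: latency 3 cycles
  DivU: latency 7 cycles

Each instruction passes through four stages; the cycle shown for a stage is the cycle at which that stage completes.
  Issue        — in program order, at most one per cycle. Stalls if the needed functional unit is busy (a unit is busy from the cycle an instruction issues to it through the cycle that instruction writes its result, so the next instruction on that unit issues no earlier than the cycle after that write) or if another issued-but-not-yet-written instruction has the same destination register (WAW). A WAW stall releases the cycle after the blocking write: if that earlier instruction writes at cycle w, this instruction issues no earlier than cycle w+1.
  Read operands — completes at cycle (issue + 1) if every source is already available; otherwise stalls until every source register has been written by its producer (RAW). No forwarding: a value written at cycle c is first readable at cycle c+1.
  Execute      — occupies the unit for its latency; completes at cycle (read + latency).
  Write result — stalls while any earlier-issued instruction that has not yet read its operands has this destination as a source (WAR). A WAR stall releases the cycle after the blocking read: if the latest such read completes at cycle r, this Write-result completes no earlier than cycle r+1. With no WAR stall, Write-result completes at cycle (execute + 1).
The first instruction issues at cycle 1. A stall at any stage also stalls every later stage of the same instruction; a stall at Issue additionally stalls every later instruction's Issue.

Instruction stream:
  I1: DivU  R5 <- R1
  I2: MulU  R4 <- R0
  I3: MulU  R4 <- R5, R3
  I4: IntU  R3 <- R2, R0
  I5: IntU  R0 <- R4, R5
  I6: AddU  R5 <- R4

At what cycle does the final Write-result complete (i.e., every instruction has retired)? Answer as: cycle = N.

c1: I1→DivU
c2: I1 RO; I2→MulU
c3: I2 RO
c6: I2 EX
c7: I2 WR R4
c8: I3→MulU
c9: I1 EX; I4→IntU
c10: I1 WR R5; I4 RO
c11: I3 RO; I4 EX
c12: I4 WR R3
c13: I5→IntU
c14: I3 EX; I6→AddU
c15: I3 WR R4
c16: I5 RO; I6 RO
c17: I5 EX
c18: I5 WR R0; I6 EX
c19: I6 WR R5

cycle = 19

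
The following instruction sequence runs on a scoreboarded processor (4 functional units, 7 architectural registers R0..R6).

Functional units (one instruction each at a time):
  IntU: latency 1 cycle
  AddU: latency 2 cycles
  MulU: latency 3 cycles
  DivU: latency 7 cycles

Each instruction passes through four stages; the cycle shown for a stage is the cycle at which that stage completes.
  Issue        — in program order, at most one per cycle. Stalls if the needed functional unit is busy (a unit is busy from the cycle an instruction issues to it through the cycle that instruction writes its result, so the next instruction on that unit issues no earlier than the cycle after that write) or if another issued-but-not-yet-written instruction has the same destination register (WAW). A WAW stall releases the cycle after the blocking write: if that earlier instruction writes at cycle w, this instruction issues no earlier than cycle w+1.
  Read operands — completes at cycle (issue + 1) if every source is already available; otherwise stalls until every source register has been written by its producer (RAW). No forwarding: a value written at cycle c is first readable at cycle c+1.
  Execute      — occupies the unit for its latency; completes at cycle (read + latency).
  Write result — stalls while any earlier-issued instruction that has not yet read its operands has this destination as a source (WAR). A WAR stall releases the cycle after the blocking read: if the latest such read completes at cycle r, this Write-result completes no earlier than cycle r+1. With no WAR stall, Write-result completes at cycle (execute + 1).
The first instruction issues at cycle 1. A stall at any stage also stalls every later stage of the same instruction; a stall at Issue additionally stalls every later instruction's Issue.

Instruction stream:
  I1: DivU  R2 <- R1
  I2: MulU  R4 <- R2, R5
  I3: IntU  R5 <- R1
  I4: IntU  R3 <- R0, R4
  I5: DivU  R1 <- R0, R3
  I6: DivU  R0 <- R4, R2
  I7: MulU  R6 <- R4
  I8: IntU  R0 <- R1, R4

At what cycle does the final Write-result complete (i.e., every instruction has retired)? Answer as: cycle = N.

  I1 | 1 | 2 | 9 | 10
  I2 | 2 | 11 | 14 | 15   RAW R2: wait I1 write@10
  I3 | 3 | 4 | 5 | 12   WAR R5: wait I2 read@11
  I4 | 13 | 16 | 17 | 18   struct: IntU busy until I3 writes@12 · RAW R4: wait I2 write@15
  I5 | 14 | 19 | 26 | 27   RAW R3: wait I4 write@18
  I6 | 28 | 29 | 36 | 37   struct: DivU busy until I5 writes@27
  I7 | 29 | 30 | 33 | 34
  I8 | 38 | 39 | 40 | 41   WAW R0: wait I6 write@37

cycle = 41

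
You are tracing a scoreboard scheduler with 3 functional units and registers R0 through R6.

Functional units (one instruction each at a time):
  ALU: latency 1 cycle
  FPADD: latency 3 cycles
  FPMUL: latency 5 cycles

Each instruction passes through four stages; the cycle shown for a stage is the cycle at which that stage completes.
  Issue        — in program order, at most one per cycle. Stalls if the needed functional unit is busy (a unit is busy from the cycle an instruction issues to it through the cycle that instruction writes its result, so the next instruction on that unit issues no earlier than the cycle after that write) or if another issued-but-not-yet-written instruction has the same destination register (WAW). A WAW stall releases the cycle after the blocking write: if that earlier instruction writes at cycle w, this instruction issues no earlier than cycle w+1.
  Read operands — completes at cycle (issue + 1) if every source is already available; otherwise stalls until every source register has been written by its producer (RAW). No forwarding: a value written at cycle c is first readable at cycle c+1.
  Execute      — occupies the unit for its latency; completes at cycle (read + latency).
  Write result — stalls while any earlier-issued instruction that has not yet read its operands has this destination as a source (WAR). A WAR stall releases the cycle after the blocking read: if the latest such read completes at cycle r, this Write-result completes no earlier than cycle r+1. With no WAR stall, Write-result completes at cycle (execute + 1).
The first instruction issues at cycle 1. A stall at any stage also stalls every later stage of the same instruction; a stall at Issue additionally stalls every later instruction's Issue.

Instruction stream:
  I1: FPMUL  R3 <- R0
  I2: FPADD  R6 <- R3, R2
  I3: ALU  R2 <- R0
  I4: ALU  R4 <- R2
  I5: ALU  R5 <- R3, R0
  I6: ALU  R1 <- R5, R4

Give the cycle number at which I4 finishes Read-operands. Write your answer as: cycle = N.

cycle = 12

[1] I1 issues→FPMUL
[2] I1 reads | I2 issues→FPADD
[3] I3 issues→ALU
[4] I3 reads
[5] I3 exec-done
[7] I1 exec-done
[8] I1 writes R3
[9] I2 reads
[10] I3 writes R2
[11] I4 issues→ALU
[12] I2 exec-done | I4 reads
[13] I2 writes R6 | I4 exec-done
[14] I4 writes R4
[15] I5 issues→ALU
[16] I5 reads
[17] I5 exec-done
[18] I5 writes R5
[19] I6 issues→ALU
[20] I6 reads
[21] I6 exec-done
[22] I6 writes R1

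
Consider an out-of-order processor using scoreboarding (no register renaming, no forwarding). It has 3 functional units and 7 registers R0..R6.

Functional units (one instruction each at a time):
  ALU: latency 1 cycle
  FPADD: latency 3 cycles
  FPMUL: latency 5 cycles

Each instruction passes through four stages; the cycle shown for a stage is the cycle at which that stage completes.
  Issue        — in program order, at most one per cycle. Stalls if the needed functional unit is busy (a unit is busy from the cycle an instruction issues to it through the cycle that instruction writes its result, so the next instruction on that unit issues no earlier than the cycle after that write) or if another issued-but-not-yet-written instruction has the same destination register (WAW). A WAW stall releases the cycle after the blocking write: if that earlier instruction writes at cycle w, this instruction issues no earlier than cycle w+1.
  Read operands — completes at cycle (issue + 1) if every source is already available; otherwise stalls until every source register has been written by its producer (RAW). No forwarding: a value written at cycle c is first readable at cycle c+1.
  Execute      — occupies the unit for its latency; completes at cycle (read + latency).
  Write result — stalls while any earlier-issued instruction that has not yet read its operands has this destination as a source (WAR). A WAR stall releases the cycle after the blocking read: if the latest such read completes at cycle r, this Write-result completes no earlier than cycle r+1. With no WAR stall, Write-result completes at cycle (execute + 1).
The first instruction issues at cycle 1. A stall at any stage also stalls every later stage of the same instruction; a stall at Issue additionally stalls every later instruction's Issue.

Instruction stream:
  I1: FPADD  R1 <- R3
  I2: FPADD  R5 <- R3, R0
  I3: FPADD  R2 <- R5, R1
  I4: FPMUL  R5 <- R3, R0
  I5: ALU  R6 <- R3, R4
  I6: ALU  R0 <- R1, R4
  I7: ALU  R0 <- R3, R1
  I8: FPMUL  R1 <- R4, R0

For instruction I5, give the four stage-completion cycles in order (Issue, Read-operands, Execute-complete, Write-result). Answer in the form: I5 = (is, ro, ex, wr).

I5 = (15, 16, 17, 18)

[1] I1 issues→FPADD
[2] I1 reads
[5] I1 exec-done
[6] I1 writes R1
[7] I2 issues→FPADD
[8] I2 reads
[11] I2 exec-done
[12] I2 writes R5
[13] I3 issues→FPADD
[14] I3 reads, I4 issues→FPMUL
[15] I4 reads, I5 issues→ALU
[16] I5 reads
[17] I3 exec-done, I5 exec-done
[18] I3 writes R2, I5 writes R6
[19] I6 issues→ALU
[20] I4 exec-done, I6 reads
[21] I4 writes R5, I6 exec-done
[22] I6 writes R0
[23] I7 issues→ALU
[24] I7 reads, I8 issues→FPMUL
[25] I7 exec-done
[26] I7 writes R0
[27] I8 reads
[32] I8 exec-done
[33] I8 writes R1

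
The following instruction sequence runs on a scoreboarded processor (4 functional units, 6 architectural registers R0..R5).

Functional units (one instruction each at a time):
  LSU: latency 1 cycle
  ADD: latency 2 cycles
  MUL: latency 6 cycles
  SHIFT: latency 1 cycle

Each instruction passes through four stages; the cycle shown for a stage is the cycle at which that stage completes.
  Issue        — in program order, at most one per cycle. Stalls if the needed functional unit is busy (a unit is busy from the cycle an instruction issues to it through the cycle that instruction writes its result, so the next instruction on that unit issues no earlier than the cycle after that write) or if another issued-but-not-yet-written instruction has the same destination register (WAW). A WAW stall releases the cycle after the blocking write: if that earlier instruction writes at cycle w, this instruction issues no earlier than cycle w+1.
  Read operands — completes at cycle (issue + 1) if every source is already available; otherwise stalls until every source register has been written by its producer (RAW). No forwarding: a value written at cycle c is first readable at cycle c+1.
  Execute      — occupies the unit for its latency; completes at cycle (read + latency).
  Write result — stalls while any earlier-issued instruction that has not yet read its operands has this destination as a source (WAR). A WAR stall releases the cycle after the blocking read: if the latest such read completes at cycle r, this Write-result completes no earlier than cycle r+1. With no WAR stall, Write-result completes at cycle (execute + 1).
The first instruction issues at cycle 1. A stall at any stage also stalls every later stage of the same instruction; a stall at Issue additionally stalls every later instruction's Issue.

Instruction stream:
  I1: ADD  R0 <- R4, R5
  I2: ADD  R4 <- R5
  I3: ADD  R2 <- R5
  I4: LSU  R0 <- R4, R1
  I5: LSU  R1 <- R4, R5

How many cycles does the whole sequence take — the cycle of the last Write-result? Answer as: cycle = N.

cycle = 19

  I1 | 1 | 2 | 4 | 5
  I2 | 6 | 7 | 9 | 10   struct: ADD busy until I1 writes@5
  I3 | 11 | 12 | 14 | 15   struct: ADD busy until I2 writes@10
  I4 | 12 | 13 | 14 | 15
  I5 | 16 | 17 | 18 | 19   struct: LSU busy until I4 writes@15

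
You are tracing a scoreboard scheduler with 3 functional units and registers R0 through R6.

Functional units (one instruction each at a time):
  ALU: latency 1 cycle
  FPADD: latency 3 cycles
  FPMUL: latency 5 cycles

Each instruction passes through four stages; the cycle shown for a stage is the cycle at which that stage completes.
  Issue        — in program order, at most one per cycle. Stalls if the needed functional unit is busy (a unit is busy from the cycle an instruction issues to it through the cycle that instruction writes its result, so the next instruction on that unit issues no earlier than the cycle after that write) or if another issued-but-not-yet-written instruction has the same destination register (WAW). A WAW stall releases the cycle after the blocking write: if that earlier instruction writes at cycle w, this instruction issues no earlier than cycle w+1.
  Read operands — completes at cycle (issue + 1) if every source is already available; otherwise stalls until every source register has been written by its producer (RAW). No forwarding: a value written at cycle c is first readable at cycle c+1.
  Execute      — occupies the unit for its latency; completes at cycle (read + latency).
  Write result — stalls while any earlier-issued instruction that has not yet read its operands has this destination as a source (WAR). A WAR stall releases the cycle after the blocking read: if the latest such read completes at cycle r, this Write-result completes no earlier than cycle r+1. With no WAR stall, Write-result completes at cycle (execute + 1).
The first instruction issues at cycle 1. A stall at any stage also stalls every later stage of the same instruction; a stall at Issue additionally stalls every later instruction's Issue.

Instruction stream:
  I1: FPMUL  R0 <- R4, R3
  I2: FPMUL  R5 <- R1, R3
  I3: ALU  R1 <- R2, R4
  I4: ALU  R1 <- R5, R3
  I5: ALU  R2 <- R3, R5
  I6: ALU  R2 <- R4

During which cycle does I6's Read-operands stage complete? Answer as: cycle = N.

[I1] 1/2/7/8
[I2] 9/10/15/16  (struct: FPMUL busy until I1 writes@8)
[I3] 10/11/12/13
[I4] 14/17/18/19  (struct: ALU busy until I3 writes@13; RAW R5: wait I2 write@16)
[I5] 20/21/22/23  (struct: ALU busy until I4 writes@19)
[I6] 24/25/26/27  (struct: ALU busy until I5 writes@23)

cycle = 25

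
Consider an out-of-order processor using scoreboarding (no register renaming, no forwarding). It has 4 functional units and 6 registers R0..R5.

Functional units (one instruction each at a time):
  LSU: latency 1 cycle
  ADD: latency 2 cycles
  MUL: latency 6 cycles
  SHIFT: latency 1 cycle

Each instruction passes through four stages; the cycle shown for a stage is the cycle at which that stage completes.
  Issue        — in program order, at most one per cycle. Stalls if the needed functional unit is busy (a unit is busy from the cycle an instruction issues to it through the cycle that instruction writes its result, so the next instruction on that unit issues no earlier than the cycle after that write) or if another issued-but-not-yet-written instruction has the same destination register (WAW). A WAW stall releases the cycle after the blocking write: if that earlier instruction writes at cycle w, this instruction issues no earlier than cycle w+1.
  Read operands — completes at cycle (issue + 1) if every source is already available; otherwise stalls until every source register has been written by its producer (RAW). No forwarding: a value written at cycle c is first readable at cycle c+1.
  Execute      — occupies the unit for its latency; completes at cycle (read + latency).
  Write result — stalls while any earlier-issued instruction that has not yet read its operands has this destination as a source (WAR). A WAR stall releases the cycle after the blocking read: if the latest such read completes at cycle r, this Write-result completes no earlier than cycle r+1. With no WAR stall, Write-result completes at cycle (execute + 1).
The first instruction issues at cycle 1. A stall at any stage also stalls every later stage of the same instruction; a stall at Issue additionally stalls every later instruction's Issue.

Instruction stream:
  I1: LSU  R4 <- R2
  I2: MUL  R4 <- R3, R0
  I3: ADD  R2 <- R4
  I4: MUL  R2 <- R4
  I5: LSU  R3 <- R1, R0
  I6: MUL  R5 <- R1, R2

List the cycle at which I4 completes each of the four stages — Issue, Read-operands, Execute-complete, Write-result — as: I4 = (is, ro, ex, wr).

I4 = (18, 19, 25, 26)

t=1  I1→LSU
t=2  I1 RO
t=3  I1 EX
t=4  I1 WR R4
t=5  I2→MUL
t=6  I2 RO | I3→ADD
t=12  I2 EX
t=13  I2 WR R4
t=14  I3 RO
t=16  I3 EX
t=17  I3 WR R2
t=18  I4→MUL
t=19  I4 RO | I5→LSU
t=20  I5 RO
t=21  I5 EX
t=22  I5 WR R3
t=25  I4 EX
t=26  I4 WR R2
t=27  I6→MUL
t=28  I6 RO
t=34  I6 EX
t=35  I6 WR R5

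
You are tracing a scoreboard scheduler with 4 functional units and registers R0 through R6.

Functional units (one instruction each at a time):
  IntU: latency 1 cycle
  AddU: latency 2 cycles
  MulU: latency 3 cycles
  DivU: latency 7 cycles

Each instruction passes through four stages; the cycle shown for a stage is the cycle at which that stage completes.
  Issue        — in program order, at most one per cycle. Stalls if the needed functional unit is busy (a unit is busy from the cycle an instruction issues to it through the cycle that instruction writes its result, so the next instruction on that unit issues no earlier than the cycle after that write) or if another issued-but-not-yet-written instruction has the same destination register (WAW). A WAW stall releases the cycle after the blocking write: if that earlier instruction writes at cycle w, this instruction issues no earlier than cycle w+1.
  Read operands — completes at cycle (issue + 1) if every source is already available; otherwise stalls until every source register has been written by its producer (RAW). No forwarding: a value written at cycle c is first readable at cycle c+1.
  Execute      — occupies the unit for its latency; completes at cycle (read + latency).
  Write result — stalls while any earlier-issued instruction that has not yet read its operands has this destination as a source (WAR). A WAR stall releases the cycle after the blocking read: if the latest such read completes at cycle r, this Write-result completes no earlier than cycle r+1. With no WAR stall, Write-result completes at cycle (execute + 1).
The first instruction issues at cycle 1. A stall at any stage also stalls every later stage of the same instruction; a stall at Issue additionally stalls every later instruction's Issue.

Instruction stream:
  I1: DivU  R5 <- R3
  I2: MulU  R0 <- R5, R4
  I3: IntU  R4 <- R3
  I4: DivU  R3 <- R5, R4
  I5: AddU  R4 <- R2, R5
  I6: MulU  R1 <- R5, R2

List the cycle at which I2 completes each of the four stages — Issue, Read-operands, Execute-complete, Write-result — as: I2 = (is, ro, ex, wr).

I1  is:1  ro:2  ex:9  wr:10
I2  is:2  ro:11  ex:14  wr:15  — RAW R5: wait I1 write@10
I3  is:3  ro:4  ex:5  wr:12  — WAR R4: wait I2 read@11
I4  is:11  ro:13  ex:20  wr:21  — struct: DivU busy until I1 writes@10, RAW R4: wait I3 write@12
I5  is:13  ro:14  ex:16  wr:17  — WAW R4: wait I3 write@12
I6  is:16  ro:17  ex:20  wr:21  — struct: MulU busy until I2 writes@15

I2 = (2, 11, 14, 15)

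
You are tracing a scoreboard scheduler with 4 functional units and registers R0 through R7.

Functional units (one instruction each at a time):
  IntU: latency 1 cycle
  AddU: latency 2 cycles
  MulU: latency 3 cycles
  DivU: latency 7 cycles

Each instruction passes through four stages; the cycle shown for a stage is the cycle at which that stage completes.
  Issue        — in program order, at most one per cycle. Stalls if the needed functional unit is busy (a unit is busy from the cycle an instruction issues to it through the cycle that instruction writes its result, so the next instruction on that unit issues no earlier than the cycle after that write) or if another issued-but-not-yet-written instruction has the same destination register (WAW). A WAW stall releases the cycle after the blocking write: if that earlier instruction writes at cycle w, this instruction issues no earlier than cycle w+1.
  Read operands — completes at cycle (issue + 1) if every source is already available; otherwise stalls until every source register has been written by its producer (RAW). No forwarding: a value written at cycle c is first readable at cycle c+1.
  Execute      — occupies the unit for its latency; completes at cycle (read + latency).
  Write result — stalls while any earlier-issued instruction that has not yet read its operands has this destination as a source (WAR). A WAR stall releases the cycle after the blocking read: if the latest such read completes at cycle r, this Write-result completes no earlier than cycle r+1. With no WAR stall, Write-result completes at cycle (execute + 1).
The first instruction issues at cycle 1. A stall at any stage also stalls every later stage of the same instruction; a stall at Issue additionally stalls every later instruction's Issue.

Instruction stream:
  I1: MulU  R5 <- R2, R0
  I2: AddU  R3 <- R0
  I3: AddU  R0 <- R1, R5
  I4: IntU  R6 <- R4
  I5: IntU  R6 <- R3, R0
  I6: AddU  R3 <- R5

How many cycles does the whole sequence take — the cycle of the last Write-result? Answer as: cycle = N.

cycle 1: I1→MulU
cycle 2: I1 RO; I2→AddU
cycle 3: I2 RO
cycle 5: I1 EX; I2 EX
cycle 6: I1 WR R5; I2 WR R3
cycle 7: I3→AddU
cycle 8: I3 RO; I4→IntU
cycle 9: I4 RO
cycle 10: I3 EX; I4 EX
cycle 11: I3 WR R0; I4 WR R6
cycle 12: I5→IntU
cycle 13: I5 RO; I6→AddU
cycle 14: I5 EX; I6 RO
cycle 15: I5 WR R6
cycle 16: I6 EX
cycle 17: I6 WR R3

cycle = 17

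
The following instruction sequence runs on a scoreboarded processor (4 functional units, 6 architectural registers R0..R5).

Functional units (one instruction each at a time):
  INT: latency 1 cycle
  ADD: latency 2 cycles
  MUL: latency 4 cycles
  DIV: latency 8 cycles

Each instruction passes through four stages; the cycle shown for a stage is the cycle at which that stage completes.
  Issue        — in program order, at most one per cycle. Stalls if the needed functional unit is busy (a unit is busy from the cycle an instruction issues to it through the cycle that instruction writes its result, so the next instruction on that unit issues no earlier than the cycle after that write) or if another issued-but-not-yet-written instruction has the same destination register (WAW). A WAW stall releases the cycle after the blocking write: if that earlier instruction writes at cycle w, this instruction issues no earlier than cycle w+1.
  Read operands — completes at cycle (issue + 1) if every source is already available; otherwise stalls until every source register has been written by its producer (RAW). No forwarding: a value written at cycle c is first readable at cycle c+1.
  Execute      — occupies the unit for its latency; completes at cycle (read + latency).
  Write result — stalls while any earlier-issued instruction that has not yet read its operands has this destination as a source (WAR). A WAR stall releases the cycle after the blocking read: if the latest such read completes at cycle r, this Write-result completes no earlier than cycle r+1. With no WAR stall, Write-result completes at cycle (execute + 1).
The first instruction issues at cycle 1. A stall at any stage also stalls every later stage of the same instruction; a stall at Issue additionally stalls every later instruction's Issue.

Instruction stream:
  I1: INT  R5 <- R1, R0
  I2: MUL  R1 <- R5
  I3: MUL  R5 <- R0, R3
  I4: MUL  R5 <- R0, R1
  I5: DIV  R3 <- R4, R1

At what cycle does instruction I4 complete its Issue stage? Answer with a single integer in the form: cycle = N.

cycle = 18

1) issue 1, read 2, done 3, write 4
2) issue 2, read 5, done 9, write 10  <RAW R5: wait I1 write@4>
3) issue 11, read 12, done 16, write 17  <struct: MUL busy until I2 writes@10>
4) issue 18, read 19, done 23, write 24  <struct: MUL busy until I3 writes@17>
5) issue 19, read 20, done 28, write 29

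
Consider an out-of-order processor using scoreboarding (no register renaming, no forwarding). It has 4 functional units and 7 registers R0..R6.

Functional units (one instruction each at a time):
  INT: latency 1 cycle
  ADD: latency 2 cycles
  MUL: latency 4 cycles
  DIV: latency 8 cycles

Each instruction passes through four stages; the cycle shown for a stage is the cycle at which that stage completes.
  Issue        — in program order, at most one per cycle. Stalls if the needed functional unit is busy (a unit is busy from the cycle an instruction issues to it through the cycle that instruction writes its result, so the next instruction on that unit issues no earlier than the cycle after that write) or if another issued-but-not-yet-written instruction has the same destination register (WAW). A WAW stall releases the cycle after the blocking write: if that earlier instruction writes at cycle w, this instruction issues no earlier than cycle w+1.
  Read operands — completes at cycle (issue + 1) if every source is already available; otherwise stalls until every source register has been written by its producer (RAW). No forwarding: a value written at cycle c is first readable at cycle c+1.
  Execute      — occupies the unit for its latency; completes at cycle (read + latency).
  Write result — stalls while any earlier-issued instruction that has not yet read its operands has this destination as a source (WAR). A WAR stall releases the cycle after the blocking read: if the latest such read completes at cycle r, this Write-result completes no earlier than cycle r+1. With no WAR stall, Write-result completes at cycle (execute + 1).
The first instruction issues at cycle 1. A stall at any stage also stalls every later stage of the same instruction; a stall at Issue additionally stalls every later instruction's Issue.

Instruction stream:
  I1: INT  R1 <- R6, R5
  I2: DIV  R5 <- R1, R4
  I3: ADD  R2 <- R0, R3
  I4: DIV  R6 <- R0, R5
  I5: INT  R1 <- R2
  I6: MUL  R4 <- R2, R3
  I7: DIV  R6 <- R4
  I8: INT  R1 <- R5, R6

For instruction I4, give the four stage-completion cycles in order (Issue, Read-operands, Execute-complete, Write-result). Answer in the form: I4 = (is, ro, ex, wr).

I4 = (15, 16, 24, 25)

1) issue 1, read 2, done 3, write 4
2) issue 2, read 5, done 13, write 14  <RAW R1: wait I1 write@4>
3) issue 3, read 4, done 6, write 7
4) issue 15, read 16, done 24, write 25  <struct: DIV busy until I2 writes@14>
5) issue 16, read 17, done 18, write 19
6) issue 17, read 18, done 22, write 23
7) issue 26, read 27, done 35, write 36  <struct: DIV busy until I4 writes@25>
8) issue 27, read 37, done 38, write 39  <RAW R6: wait I7 write@36>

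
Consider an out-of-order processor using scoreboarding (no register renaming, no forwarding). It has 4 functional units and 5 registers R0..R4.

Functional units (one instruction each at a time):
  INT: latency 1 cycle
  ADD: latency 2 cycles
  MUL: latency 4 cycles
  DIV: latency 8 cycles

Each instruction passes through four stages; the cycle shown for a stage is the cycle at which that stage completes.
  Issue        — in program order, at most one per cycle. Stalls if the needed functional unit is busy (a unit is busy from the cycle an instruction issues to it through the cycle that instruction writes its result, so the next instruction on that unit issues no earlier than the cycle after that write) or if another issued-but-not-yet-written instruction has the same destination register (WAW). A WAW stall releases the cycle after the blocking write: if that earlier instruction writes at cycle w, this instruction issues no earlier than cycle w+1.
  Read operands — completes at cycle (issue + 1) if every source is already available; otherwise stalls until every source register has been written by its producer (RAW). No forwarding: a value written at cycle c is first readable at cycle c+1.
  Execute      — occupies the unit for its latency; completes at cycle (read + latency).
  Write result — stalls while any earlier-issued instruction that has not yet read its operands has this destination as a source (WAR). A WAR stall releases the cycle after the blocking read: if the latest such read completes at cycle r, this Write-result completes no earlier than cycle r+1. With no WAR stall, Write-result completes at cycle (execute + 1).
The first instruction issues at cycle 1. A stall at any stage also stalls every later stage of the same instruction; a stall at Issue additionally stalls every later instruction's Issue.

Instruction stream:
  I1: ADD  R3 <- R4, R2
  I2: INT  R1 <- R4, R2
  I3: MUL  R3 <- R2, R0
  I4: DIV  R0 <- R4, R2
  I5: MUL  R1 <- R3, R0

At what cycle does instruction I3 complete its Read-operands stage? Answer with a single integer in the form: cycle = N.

cycle = 7

[I1] 1/2/4/5
[I2] 2/3/4/5
[I3] 6/7/11/12  (WAW R3: wait I1 write@5)
[I4] 7/8/16/17
[I5] 13/18/22/23  (struct: MUL busy until I3 writes@12; RAW R0: wait I4 write@17)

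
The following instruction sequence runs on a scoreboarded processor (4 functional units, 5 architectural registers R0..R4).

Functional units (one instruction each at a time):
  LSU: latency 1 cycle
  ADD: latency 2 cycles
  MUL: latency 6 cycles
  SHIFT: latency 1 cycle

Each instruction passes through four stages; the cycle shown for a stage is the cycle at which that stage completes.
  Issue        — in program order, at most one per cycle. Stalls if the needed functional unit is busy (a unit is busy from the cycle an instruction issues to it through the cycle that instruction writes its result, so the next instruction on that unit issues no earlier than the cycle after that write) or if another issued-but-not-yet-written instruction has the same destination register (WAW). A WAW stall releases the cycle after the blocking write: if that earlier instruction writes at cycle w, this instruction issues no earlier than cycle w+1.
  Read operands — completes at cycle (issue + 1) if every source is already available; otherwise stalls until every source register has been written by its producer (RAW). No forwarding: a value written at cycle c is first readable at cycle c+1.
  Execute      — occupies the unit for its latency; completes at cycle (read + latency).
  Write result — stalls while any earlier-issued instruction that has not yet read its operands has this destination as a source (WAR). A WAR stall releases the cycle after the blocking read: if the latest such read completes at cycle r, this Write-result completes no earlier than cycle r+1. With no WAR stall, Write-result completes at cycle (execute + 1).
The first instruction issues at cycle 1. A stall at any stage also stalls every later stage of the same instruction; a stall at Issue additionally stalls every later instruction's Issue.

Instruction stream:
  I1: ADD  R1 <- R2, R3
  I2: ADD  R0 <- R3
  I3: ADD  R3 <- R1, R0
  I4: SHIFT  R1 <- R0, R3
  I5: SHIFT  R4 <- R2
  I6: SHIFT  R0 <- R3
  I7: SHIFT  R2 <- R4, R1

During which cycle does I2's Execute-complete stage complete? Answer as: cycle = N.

cycle 1: issue I1 (ADD)
cycle 2: I1 read-ops
cycle 4: I1 finished on ADD
cycle 5: I1→R1
cycle 6: issue I2 (ADD)
cycle 7: I2 read-ops
cycle 9: I2 finished on ADD
cycle 10: I2→R0
cycle 11: issue I3 (ADD)
cycle 12: I3 read-ops | issue I4 (SHIFT)
cycle 14: I3 finished on ADD
cycle 15: I3→R3
cycle 16: I4 read-ops
cycle 17: I4 finished on SHIFT
cycle 18: I4→R1
cycle 19: issue I5 (SHIFT)
cycle 20: I5 read-ops
cycle 21: I5 finished on SHIFT
cycle 22: I5→R4
cycle 23: issue I6 (SHIFT)
cycle 24: I6 read-ops
cycle 25: I6 finished on SHIFT
cycle 26: I6→R0
cycle 27: issue I7 (SHIFT)
cycle 28: I7 read-ops
cycle 29: I7 finished on SHIFT
cycle 30: I7→R2

cycle = 9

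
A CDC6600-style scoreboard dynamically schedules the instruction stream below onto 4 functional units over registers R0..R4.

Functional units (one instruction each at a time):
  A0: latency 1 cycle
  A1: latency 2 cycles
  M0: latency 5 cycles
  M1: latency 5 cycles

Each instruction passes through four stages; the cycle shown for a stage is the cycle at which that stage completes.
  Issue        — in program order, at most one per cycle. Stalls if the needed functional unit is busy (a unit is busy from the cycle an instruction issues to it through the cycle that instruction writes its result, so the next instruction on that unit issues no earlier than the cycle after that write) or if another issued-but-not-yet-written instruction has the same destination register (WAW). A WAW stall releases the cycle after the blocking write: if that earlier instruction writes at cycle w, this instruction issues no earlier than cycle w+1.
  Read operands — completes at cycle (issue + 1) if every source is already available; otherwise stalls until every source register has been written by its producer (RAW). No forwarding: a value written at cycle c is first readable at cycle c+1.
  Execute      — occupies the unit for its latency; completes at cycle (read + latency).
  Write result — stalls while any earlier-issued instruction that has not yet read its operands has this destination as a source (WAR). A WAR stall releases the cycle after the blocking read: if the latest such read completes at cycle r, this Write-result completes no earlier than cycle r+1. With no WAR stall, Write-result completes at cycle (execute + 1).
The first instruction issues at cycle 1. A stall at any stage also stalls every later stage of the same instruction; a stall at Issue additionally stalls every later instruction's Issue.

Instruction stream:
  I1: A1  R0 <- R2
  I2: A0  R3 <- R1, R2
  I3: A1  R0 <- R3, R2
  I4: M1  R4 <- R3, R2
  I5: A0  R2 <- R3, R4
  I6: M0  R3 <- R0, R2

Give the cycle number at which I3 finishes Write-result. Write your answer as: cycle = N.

cycle = 10

[1] I1→A1
[2] I1 RO; I2→A0
[3] I2 RO
[4] I1 EX; I2 EX
[5] I1 WR R0; I2 WR R3
[6] I3→A1
[7] I3 RO; I4→M1
[8] I4 RO; I5→A0
[9] I3 EX; I6→M0
[10] I3 WR R0
[13] I4 EX
[14] I4 WR R4
[15] I5 RO
[16] I5 EX
[17] I5 WR R2
[18] I6 RO
[23] I6 EX
[24] I6 WR R3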